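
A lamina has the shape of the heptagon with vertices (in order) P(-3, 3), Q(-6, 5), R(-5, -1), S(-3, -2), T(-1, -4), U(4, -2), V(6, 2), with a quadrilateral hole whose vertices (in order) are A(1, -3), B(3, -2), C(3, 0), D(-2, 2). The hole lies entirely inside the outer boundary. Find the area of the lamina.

Outer boundary:
P→Q: (-3)(5) − (-6)(3) = 3
Q→R: (-6)(-1) − (-5)(5) = 31
R→S: (-5)(-2) − (-3)(-1) = 7
S→T: (-3)(-4) − (-1)(-2) = 10
T→U: (-1)(-2) − (4)(-4) = 18
U→V: (4)(2) − (6)(-2) = 20
V→P: (6)(3) − (-3)(2) = 24
Σ = 113
Area = |Σ|/2 = 56.5.
Hole:
Apply Gauss's area formula: 2A = Σ (x_i·y_{i+1} − x_{i+1}·y_i), indices taken mod 4.
Σ = (7) + (6) + (6) + (4) = 23
Area = |Σ|/2 = 11.5.
Net area = 56.5 − 11.5 = 45.

45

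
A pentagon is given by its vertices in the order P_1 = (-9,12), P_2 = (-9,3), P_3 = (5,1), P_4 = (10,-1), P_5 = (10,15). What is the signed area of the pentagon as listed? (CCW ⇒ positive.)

228.5

Apply the shoelace formula: 2A = Σ (x_i·y_{i+1} − x_{i+1}·y_i), indices taken mod 5.
Σ = (81) + (-24) + (-15) + (160) + (255) = 457
Signed area = Σ/2 = 228.5 (positive ⇒ counter-clockwise traversal).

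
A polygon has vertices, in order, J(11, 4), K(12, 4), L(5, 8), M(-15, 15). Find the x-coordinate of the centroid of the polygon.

25/21

Apply the surveyor's formula. First the cross-terms c_i = x_i·y_{i+1} − x_{i+1}·y_i:
  -4, 76, 195, -225  ⇒  2A = 42, A = 21.
Then Σ (x_i + x_{i+1})·c_i = 150, so x̄ = 150 / (6·21) = 25/21.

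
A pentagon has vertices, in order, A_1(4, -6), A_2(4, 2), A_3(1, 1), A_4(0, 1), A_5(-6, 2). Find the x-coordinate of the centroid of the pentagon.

Apply the shoelace (surveyor's) formula. First the cross-terms c_i = x_i·y_{i+1} − x_{i+1}·y_i:
  32, 2, 1, 6, 28  ⇒  2A = 69, A = 34.5.
Then Σ (x_i + x_{i+1})·c_i = 175, so x̄ = 175 / (6·34.5) = 175/207.

175/207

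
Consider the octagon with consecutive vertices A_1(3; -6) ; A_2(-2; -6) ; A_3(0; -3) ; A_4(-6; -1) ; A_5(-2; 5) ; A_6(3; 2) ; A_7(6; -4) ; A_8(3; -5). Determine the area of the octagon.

Apply the surveyor's formula: 2A = Σ (x_i·y_{i+1} − x_{i+1}·y_i), indices taken mod 8.
Cross-terms: -30, 6, -18, -32, -19, -24, -18, -3  ⇒  Σ = -138
Area = |Σ|/2 = 69.

69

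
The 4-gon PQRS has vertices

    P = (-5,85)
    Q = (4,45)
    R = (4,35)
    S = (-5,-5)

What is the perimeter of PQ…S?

182

|PQ| = √((9)² + (-40)²) = √1681 = 41
|QR| = √((0)² + (-10)²) = √100 = 10
|RS| = √((-9)² + (-40)²) = √1681 = 41
|SP| = √((0)² + (90)²) = √8100 = 90
Perimeter = 41 + 10 + 41 + 90 = 182.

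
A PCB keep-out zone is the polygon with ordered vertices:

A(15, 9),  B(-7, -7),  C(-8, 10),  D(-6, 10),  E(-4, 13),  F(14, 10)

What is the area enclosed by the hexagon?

236

Apply the shoelace formula: 2A = Σ (x_i·y_{i+1} − x_{i+1}·y_i), indices taken mod 6.
A→B: (15)(-7) − (-7)(9) = -42
B→C: (-7)(10) − (-8)(-7) = -126
C→D: (-8)(10) − (-6)(10) = -20
D→E: (-6)(13) − (-4)(10) = -38
E→F: (-4)(10) − (14)(13) = -222
F→A: (14)(9) − (15)(10) = -24
Σ = -472
Area = |Σ|/2 = 236.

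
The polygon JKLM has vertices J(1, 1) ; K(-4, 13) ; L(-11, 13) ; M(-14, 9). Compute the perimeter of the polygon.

|JK| = √((-5)² + (12)²) = √169 = 13
|KL| = √((-7)² + (0)²) = √49 = 7
|LM| = √((-3)² + (-4)²) = √25 = 5
|MJ| = √((15)² + (-8)²) = √289 = 17
Perimeter = 13 + 7 + 5 + 17 = 42.

42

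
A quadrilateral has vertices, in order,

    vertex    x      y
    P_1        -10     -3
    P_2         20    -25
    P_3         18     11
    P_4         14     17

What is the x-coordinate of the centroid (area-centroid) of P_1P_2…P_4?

404/45

Apply the shoelace (surveyor's) formula. First the cross-terms c_i = x_i·y_{i+1} − x_{i+1}·y_i:
  310, 670, 152, 128  ⇒  2A = 1260, A = 630.
Then Σ (x_i + x_{i+1})·c_i = 33936, so x̄ = 33936 / (6·630) = 404/45.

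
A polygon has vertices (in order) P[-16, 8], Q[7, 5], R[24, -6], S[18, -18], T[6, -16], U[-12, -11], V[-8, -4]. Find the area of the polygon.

Apply the surveyor's formula: 2A = Σ (x_i·y_{i+1} − x_{i+1}·y_i), indices taken mod 7.
P→Q: (-16)(5) − (7)(8) = -136
Q→R: (7)(-6) − (24)(5) = -162
R→S: (24)(-18) − (18)(-6) = -324
S→T: (18)(-16) − (6)(-18) = -180
T→U: (6)(-11) − (-12)(-16) = -258
U→V: (-12)(-4) − (-8)(-11) = -40
V→P: (-8)(8) − (-16)(-4) = -128
Σ = -1228
Area = |Σ|/2 = 614.

614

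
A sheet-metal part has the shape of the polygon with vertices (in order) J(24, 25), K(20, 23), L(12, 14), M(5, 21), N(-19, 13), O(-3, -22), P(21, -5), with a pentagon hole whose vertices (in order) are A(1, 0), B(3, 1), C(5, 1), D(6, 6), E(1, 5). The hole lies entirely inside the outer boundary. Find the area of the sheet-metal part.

Outer boundary:
Apply the shoelace (surveyor's) formula: 2A = Σ (x_i·y_{i+1} − x_{i+1}·y_i), indices taken mod 7.
Cross-terms: 52, 4, 182, 464, 457, 477, 645  ⇒  Σ = 2281
Area = |Σ|/2 = 1140.5.
Hole:
Apply the shoelace (surveyor's) formula: 2A = Σ (x_i·y_{i+1} − x_{i+1}·y_i), indices taken mod 5.
A→B: (1)(1) − (3)(0) = 1
B→C: (3)(1) − (5)(1) = -2
C→D: (5)(6) − (6)(1) = 24
D→E: (6)(5) − (1)(6) = 24
E→A: (1)(0) − (1)(5) = -5
Σ = 42
Area = |Σ|/2 = 21.
Net area = 1140.5 − 21 = 1119.5.

1119.5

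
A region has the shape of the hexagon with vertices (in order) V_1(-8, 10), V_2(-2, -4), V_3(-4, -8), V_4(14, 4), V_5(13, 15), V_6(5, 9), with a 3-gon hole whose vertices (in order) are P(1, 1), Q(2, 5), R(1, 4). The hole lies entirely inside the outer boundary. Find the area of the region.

Outer boundary:
Apply the surveyor's formula: 2A = Σ (x_i·y_{i+1} − x_{i+1}·y_i), indices taken mod 6.
Σ = (52) + (0) + (96) + (158) + (42) + (122) = 470
Area = |Σ|/2 = 235.
Hole:
Cross-terms: 3, 3, -3  ⇒  Σ = 3
Area = |Σ|/2 = 1.5.
Net area = 235 − 1.5 = 233.5.

233.5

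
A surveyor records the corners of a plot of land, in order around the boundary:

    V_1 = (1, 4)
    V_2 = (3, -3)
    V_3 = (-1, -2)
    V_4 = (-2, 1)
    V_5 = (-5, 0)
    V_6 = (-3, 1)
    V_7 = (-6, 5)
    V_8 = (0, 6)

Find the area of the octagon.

40

Σ = (-15) + (-9) + (-5) + (5) + (-5) + (-9) + (-36) + (-6) = -80
Area = |Σ|/2 = 40.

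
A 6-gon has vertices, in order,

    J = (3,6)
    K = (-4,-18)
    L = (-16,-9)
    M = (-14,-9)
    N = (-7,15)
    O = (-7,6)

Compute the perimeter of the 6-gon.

|JK| = √((-7)² + (-24)²) = √625 = 25
|KL| = √((-12)² + (9)²) = √225 = 15
|LM| = √((2)² + (0)²) = √4 = 2
|MN| = √((7)² + (24)²) = √625 = 25
|NO| = √((0)² + (-9)²) = √81 = 9
|OJ| = √((10)² + (0)²) = √100 = 10
Perimeter = 25 + 15 + 2 + 25 + 9 + 10 = 86.

86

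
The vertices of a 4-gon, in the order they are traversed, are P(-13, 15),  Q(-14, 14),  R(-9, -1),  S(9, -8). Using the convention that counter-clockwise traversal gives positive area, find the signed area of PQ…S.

140

Cross-terms: 28, 140, 81, 31  ⇒  Σ = 280
Signed area = Σ/2 = 140 (positive ⇒ counter-clockwise traversal).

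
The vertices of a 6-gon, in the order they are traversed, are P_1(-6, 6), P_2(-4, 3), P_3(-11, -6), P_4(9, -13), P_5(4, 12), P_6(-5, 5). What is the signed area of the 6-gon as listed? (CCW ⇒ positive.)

250

Σ = (6) + (57) + (197) + (160) + (80) + (0) = 500
Signed area = Σ/2 = 250 (positive ⇒ counter-clockwise traversal).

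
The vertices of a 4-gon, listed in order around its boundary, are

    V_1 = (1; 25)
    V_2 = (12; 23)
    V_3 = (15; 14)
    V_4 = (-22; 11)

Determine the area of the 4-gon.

Σ = (-277) + (-177) + (473) + (-561) = -542
Area = |Σ|/2 = 271.

271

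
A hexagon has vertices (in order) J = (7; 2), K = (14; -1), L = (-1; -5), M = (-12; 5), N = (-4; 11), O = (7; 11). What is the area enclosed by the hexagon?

Apply the surveyor's formula: 2A = Σ (x_i·y_{i+1} − x_{i+1}·y_i), indices taken mod 6.
Σ = (-35) + (-71) + (-65) + (-112) + (-121) + (-63) = -467
Area = |Σ|/2 = 233.5.

233.5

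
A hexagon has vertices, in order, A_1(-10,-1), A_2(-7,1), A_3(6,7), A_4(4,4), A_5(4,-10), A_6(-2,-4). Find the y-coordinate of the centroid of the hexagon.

-91/103

Apply Gauss's area formula. First the cross-terms c_i = x_i·y_{i+1} − x_{i+1}·y_i:
  -17, -55, -4, -56, -36, -38  ⇒  2A = -206, A = -103.
Then Σ (y_i + y_{i+1})·c_i = 546, so ȳ = 546 / (6·(-103)) = -91/103.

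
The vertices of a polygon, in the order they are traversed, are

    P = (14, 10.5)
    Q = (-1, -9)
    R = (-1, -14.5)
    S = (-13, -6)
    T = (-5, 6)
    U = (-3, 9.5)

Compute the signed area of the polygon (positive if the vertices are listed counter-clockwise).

Apply the surveyor's formula: 2A = Σ (x_i·y_{i+1} − x_{i+1}·y_i), indices taken mod 6.
Σ = (-115.5) + (5.5) + (-182.5) + (-108) + (-29.5) + (-164.5) = -594.5
Signed area = Σ/2 = -297.25 (negative ⇒ clockwise traversal).

-297.25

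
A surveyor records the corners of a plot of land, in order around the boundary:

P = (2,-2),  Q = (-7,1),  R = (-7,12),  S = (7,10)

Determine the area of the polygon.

Cross-terms: -12, -77, -154, -34  ⇒  Σ = -277
Area = |Σ|/2 = 138.5.

138.5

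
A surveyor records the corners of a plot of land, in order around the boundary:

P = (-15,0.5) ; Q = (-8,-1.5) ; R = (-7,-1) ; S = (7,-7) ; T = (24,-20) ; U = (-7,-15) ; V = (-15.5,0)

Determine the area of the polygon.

316.125

Σ = (26.5) + (-2.5) + (56) + (28) + (-500) + (-232.5) + (-7.75) = -632.25
Area = |Σ|/2 = 316.125.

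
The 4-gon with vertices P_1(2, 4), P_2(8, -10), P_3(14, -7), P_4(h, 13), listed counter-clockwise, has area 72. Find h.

-4

The doubled signed area Σ (x_i y_{i+1} − x_{i+1} y_i) is linear in h.
With h=0 it equals 188; the coefficient of h is 11 (from the two edges through P_4).
So 11·h + 188 = 2·72 = 144 ⇒ h = -4.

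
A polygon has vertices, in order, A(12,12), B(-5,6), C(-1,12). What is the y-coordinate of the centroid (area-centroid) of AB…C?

10

Apply the shoelace formula. First the cross-terms c_i = x_i·y_{i+1} − x_{i+1}·y_i:
  132, -54, -156  ⇒  2A = -78, A = -39.
Then Σ (y_i + y_{i+1})·c_i = -2340, so ȳ = -2340 / (6·(-39)) = 10.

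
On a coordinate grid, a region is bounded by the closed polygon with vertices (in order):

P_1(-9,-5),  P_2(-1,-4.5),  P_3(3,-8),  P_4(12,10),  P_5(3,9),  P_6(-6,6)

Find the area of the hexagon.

Apply Gauss's area formula: 2A = Σ (x_i·y_{i+1} − x_{i+1}·y_i), indices taken mod 6.
P_1→P_2: (-9)(-4.5) − (-1)(-5) = 35.5
P_2→P_3: (-1)(-8) − (3)(-4.5) = 21.5
P_3→P_4: (3)(10) − (12)(-8) = 126
P_4→P_5: (12)(9) − (3)(10) = 78
P_5→P_6: (3)(6) − (-6)(9) = 72
P_6→P_1: (-6)(-5) − (-9)(6) = 84
Σ = 417
Area = |Σ|/2 = 208.5.

208.5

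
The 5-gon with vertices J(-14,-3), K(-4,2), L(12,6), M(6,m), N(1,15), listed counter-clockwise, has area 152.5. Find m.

Write out the shoelace sum; only the two edges meeting at M involve m:
2·Area = [(12·m − 6·6) + (6·15 − 1·m)] + 119
       = 11·m + 173 = 305
⇒ m = 12.

12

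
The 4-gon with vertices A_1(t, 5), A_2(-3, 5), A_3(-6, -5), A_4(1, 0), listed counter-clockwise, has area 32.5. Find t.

The doubled signed area Σ (x_i y_{i+1} − x_{i+1} y_i) is linear in t.
With t=0 it equals 70; the coefficient of t is 5 (from the two edges through A_1).
So 5·t + 70 = 2·32.5 = 65 ⇒ t = -1.

-1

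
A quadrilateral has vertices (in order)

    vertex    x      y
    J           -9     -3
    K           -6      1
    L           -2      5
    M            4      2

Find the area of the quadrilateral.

Apply the shoelace formula: 2A = Σ (x_i·y_{i+1} − x_{i+1}·y_i), indices taken mod 4.
Σ = (-27) + (-28) + (-24) + (6) = -73
Area = |Σ|/2 = 36.5.

36.5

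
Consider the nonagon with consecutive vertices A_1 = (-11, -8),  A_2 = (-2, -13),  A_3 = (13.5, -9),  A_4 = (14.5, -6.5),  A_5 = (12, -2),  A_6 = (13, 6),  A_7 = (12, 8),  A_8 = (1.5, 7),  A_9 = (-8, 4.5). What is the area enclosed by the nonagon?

Σ = (127) + (193.5) + (42.75) + (49) + (98) + (32) + (72) + (62.75) + (113.5) = 790.5
Area = |Σ|/2 = 395.25.

395.25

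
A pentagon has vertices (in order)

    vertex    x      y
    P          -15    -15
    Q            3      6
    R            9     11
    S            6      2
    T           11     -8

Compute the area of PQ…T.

Apply the shoelace formula: 2A = Σ (x_i·y_{i+1} − x_{i+1}·y_i), indices taken mod 5.
Σ = (-45) + (-21) + (-48) + (-70) + (-285) = -469
Area = |Σ|/2 = 234.5.

234.5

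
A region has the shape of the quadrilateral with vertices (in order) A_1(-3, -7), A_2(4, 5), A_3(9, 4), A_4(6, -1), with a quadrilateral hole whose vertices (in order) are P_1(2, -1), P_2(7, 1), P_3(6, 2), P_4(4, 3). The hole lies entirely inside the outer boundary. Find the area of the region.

38.5

Outer boundary:
A_1→A_2: (-3)(5) − (4)(-7) = 13
A_2→A_3: (4)(4) − (9)(5) = -29
A_3→A_4: (9)(-1) − (6)(4) = -33
A_4→A_1: (6)(-7) − (-3)(-1) = -45
Σ = -94
Area = |Σ|/2 = 47.
Hole:
Apply the shoelace formula: 2A = Σ (x_i·y_{i+1} − x_{i+1}·y_i), indices taken mod 4.
P_1→P_2: (2)(1) − (7)(-1) = 9
P_2→P_3: (7)(2) − (6)(1) = 8
P_3→P_4: (6)(3) − (4)(2) = 10
P_4→P_1: (4)(-1) − (2)(3) = -10
Σ = 17
Area = |Σ|/2 = 8.5.
Net area = 47 − 8.5 = 38.5.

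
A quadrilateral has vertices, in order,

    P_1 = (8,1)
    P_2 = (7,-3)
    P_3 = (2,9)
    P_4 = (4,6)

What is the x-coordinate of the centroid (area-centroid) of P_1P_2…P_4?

Apply the shoelace formula. First the cross-terms c_i = x_i·y_{i+1} − x_{i+1}·y_i:
  -31, 69, -24, -44  ⇒  2A = -30, A = -15.
Then Σ (x_i + x_{i+1})·c_i = -516, so x̄ = -516 / (6·(-15)) = 86/15.

86/15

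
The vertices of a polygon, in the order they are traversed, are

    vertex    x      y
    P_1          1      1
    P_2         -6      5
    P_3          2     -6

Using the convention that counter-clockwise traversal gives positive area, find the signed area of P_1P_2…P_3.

Apply the surveyor's formula: 2A = Σ (x_i·y_{i+1} − x_{i+1}·y_i), indices taken mod 3.
P_1→P_2: (1)(5) − (-6)(1) = 11
P_2→P_3: (-6)(-6) − (2)(5) = 26
P_3→P_1: (2)(1) − (1)(-6) = 8
Σ = 45
Signed area = Σ/2 = 22.5 (positive ⇒ counter-clockwise traversal).

22.5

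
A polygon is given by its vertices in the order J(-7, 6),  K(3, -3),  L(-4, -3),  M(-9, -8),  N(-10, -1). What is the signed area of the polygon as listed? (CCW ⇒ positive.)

Σ = (3) + (-21) + (5) + (-71) + (-67) = -151
Signed area = Σ/2 = -75.5 (negative ⇒ clockwise traversal).

-75.5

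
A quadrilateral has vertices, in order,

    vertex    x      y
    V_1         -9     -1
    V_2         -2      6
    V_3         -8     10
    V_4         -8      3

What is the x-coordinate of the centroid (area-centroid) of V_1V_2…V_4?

Apply Gauss's area formula. First the cross-terms c_i = x_i·y_{i+1} − x_{i+1}·y_i:
  -56, 28, 56, 35  ⇒  2A = 63, A = 31.5.
Then Σ (x_i + x_{i+1})·c_i = -1155, so x̄ = -1155 / (6·31.5) = -55/9.

-55/9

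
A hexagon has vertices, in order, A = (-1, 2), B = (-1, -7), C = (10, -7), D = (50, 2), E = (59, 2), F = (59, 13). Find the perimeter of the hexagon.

142

|AB| = √((0)² + (-9)²) = √81 = 9
|BC| = √((11)² + (0)²) = √121 = 11
|CD| = √((40)² + (9)²) = √1681 = 41
|DE| = √((9)² + (0)²) = √81 = 9
|EF| = √((0)² + (11)²) = √121 = 11
|FA| = √((-60)² + (-11)²) = √3721 = 61
Perimeter = 9 + 11 + 41 + 9 + 11 + 61 = 142.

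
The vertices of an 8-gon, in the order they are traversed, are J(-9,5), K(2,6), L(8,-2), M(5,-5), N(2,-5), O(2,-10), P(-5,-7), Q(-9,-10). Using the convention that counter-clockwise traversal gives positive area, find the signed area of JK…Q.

-191.5

Σ = (-64) + (-52) + (-30) + (-15) + (-10) + (-64) + (-13) + (-135) = -383
Signed area = Σ/2 = -191.5 (negative ⇒ clockwise traversal).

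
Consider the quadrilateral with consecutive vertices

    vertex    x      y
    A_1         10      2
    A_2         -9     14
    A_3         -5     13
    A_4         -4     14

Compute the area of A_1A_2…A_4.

Cross-terms: 158, -47, -18, -148  ⇒  Σ = -55
Area = |Σ|/2 = 27.5.

27.5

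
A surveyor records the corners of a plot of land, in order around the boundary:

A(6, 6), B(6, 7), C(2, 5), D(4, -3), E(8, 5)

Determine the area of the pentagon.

Σ = (6) + (16) + (-26) + (44) + (18) = 58
Area = |Σ|/2 = 29.

29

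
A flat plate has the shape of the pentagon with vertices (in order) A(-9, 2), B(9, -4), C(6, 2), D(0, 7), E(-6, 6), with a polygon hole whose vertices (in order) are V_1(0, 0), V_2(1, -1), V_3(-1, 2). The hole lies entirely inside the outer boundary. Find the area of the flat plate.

92.5

Outer boundary:
Apply the surveyor's formula: 2A = Σ (x_i·y_{i+1} − x_{i+1}·y_i), indices taken mod 5.
Σ = (18) + (42) + (42) + (42) + (42) = 186
Area = |Σ|/2 = 93.
Hole:
Apply the shoelace formula: 2A = Σ (x_i·y_{i+1} − x_{i+1}·y_i), indices taken mod 3.
Σ = (0) + (1) + (0) = 1
Area = |Σ|/2 = 0.5.
Net area = 93 − 0.5 = 92.5.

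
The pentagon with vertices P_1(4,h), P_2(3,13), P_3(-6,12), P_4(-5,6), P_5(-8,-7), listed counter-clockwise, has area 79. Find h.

The doubled signed area Σ (x_i y_{i+1} − x_{i+1} y_i) is linear in h.
With h=0 it equals 301; the coefficient of h is -11 (from the two edges through P_1).
So -11·h + 301 = 2·79 = 158 ⇒ h = 13.

13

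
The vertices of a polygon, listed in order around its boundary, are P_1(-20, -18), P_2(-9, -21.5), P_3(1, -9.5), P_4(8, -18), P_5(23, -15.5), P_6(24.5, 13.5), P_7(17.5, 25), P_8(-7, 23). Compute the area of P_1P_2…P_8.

Apply the surveyor's formula: 2A = Σ (x_i·y_{i+1} − x_{i+1}·y_i), indices taken mod 8.
P_1→P_2: (-20)(-21.5) − (-9)(-18) = 268
P_2→P_3: (-9)(-9.5) − (1)(-21.5) = 107
P_3→P_4: (1)(-18) − (8)(-9.5) = 58
P_4→P_5: (8)(-15.5) − (23)(-18) = 290
P_5→P_6: (23)(13.5) − (24.5)(-15.5) = 690.25
P_6→P_7: (24.5)(25) − (17.5)(13.5) = 376.25
P_7→P_8: (17.5)(23) − (-7)(25) = 577.5
P_8→P_1: (-7)(-18) − (-20)(23) = 586
Σ = 2953
Area = |Σ|/2 = 1476.5.

1476.5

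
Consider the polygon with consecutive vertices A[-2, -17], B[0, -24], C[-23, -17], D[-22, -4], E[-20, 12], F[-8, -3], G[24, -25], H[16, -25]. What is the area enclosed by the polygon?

A→B: (-2)(-24) − (0)(-17) = 48
B→C: (0)(-17) − (-23)(-24) = -552
C→D: (-23)(-4) − (-22)(-17) = -282
D→E: (-22)(12) − (-20)(-4) = -344
E→F: (-20)(-3) − (-8)(12) = 156
F→G: (-8)(-25) − (24)(-3) = 272
G→H: (24)(-25) − (16)(-25) = -200
H→A: (16)(-17) − (-2)(-25) = -322
Σ = -1224
Area = |Σ|/2 = 612.

612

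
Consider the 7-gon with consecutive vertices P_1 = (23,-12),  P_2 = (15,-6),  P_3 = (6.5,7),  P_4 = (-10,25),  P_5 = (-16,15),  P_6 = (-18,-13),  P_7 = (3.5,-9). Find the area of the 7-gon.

Σ = (42) + (144) + (232.5) + (250) + (478) + (207.5) + (165) = 1519
Area = |Σ|/2 = 759.5.

759.5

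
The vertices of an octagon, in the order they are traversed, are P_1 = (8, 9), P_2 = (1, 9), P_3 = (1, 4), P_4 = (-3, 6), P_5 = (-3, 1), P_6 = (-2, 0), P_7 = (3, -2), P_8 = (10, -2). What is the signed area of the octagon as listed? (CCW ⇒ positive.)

Σ = (63) + (-5) + (18) + (15) + (2) + (4) + (14) + (106) = 217
Signed area = Σ/2 = 108.5 (positive ⇒ counter-clockwise traversal).

108.5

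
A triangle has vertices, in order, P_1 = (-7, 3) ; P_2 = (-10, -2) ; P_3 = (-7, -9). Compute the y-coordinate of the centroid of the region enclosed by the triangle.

Apply the surveyor's formula. First the cross-terms c_i = x_i·y_{i+1} − x_{i+1}·y_i:
  44, 76, -84  ⇒  2A = 36, A = 18.
Then Σ (y_i + y_{i+1})·c_i = -288, so ȳ = -288 / (6·18) = -8/3.

-8/3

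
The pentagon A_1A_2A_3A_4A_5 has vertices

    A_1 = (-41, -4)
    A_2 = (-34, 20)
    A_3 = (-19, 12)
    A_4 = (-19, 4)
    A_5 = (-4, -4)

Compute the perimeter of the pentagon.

|A_1A_2| = √((7)² + (24)²) = √625 = 25
|A_2A_3| = √((15)² + (-8)²) = √289 = 17
|A_3A_4| = √((0)² + (-8)²) = √64 = 8
|A_4A_5| = √((15)² + (-8)²) = √289 = 17
|A_5A_1| = √((-37)² + (0)²) = √1369 = 37
Perimeter = 25 + 17 + 8 + 17 + 37 = 104.

104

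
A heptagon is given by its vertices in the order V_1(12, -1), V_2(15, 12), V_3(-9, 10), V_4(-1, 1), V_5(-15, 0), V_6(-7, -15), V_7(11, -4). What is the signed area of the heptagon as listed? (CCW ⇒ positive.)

444

Apply the shoelace (surveyor's) formula: 2A = Σ (x_i·y_{i+1} − x_{i+1}·y_i), indices taken mod 7.
Cross-terms: 159, 258, 1, 15, 225, 193, 37  ⇒  Σ = 888
Signed area = Σ/2 = 444 (positive ⇒ counter-clockwise traversal).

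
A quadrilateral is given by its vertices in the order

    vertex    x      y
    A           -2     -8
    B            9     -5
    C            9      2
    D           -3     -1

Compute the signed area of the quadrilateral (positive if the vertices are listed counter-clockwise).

Σ = (82) + (63) + (-3) + (22) = 164
Signed area = Σ/2 = 82 (positive ⇒ counter-clockwise traversal).

82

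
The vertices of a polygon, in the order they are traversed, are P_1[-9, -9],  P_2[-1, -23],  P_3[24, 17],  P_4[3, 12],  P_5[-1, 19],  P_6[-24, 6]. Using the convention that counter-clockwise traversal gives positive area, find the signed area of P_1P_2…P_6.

879.5

Σ = (198) + (535) + (237) + (69) + (450) + (270) = 1759
Signed area = Σ/2 = 879.5 (positive ⇒ counter-clockwise traversal).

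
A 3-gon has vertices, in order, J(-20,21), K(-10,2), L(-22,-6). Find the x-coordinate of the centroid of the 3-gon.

Apply Gauss's area formula. First the cross-terms c_i = x_i·y_{i+1} − x_{i+1}·y_i:
  170, 104, -582  ⇒  2A = -308, A = -154.
Then Σ (x_i + x_{i+1})·c_i = 16016, so x̄ = 16016 / (6·(-154)) = -52/3.

-52/3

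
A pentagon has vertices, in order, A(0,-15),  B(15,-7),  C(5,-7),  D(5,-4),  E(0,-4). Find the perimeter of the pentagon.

|AB| = √((15)² + (8)²) = √289 = 17
|BC| = √((-10)² + (0)²) = √100 = 10
|CD| = √((0)² + (3)²) = √9 = 3
|DE| = √((-5)² + (0)²) = √25 = 5
|EA| = √((0)² + (-11)²) = √121 = 11
Perimeter = 17 + 10 + 3 + 5 + 11 = 46.

46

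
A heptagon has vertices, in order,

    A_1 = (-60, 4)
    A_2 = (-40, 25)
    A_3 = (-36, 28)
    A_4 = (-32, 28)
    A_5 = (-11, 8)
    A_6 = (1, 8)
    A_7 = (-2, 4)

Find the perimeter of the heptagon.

|A_1A_2| = √((20)² + (21)²) = √841 = 29
|A_2A_3| = √((4)² + (3)²) = √25 = 5
|A_3A_4| = √((4)² + (0)²) = √16 = 4
|A_4A_5| = √((21)² + (-20)²) = √841 = 29
|A_5A_6| = √((12)² + (0)²) = √144 = 12
|A_6A_7| = √((-3)² + (-4)²) = √25 = 5
|A_7A_1| = √((-58)² + (0)²) = √3364 = 58
Perimeter = 29 + 5 + 4 + 29 + 12 + 5 + 58 = 142.

142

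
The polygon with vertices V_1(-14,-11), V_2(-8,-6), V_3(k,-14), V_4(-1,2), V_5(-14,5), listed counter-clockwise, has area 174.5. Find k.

1

The doubled signed area Σ (x_i y_{i+1} − x_{i+1} y_i) is linear in k.
With k=0 it equals 341; the coefficient of k is 8 (from the two edges through V_3).
So 8·k + 341 = 2·174.5 = 349 ⇒ k = 1.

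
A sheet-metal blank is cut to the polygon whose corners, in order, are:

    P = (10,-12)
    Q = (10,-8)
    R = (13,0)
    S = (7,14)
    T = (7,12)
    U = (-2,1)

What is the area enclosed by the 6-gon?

Apply Gauss's area formula: 2A = Σ (x_i·y_{i+1} − x_{i+1}·y_i), indices taken mod 6.
Σ = (40) + (104) + (182) + (-14) + (31) + (14) = 357
Area = |Σ|/2 = 178.5.

178.5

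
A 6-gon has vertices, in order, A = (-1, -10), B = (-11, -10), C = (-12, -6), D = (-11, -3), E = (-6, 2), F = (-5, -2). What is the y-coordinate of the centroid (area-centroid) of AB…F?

-433/77

Apply the surveyor's formula. First the cross-terms c_i = x_i·y_{i+1} − x_{i+1}·y_i:
  -100, -54, -30, -40, 22, 48  ⇒  2A = -154, A = -77.
Then Σ (y_i + y_{i+1})·c_i = 2598, so ȳ = 2598 / (6·(-77)) = -433/77.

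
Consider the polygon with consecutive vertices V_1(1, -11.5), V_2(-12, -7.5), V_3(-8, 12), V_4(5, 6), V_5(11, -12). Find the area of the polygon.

349

Apply Gauss's area formula: 2A = Σ (x_i·y_{i+1} − x_{i+1}·y_i), indices taken mod 5.
Σ = (-145.5) + (-204) + (-108) + (-126) + (-114.5) = -698
Area = |Σ|/2 = 349.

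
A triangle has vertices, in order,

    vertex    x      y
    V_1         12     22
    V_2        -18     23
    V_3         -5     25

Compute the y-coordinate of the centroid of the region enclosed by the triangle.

Apply the surveyor's formula. First the cross-terms c_i = x_i·y_{i+1} − x_{i+1}·y_i:
  672, -335, -410  ⇒  2A = -73, A = -36.5.
Then Σ (y_i + y_{i+1})·c_i = -5110, so ȳ = -5110 / (6·(-36.5)) = 70/3.

70/3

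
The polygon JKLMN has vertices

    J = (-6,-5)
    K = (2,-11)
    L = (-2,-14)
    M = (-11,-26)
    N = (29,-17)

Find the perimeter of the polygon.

108

|JK| = √((8)² + (-6)²) = √100 = 10
|KL| = √((-4)² + (-3)²) = √25 = 5
|LM| = √((-9)² + (-12)²) = √225 = 15
|MN| = √((40)² + (9)²) = √1681 = 41
|NJ| = √((-35)² + (12)²) = √1369 = 37
Perimeter = 10 + 5 + 15 + 41 + 37 = 108.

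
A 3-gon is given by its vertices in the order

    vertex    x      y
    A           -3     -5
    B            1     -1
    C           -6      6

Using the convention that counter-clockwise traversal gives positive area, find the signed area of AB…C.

Σ = (8) + (0) + (48) = 56
Signed area = Σ/2 = 28 (positive ⇒ counter-clockwise traversal).

28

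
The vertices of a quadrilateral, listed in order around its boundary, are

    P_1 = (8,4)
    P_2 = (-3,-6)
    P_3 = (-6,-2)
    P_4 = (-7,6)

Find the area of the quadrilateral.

96

Σ = (-36) + (-30) + (-50) + (-76) = -192
Area = |Σ|/2 = 96.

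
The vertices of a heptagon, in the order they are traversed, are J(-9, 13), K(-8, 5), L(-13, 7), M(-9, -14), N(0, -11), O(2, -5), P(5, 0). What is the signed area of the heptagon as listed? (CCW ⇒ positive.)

Σ = (59) + (9) + (245) + (99) + (22) + (25) + (65) = 524
Signed area = Σ/2 = 262 (positive ⇒ counter-clockwise traversal).

262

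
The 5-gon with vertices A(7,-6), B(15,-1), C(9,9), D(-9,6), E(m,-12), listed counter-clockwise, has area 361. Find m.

-14

Write out the shoelace sum; only the two edges meeting at E involve m:
2·Area = [((-9)·(-12) − m·6) + (m·(-6) − 7·(-12))] + 362
       = -12·m + 554 = 722
⇒ m = -14.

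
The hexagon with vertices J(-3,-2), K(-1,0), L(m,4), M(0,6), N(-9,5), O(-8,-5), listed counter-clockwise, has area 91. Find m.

Write out the shoelace sum; only the two edges meeting at L involve m:
2·Area = [((-1)·4 − m·0) + (m·6 − 0·4)] + 138
       = 6·m + 134 = 182
⇒ m = 8.

8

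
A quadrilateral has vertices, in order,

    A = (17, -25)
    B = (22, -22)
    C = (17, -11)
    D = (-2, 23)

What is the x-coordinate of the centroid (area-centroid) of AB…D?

37/3

Apply the shoelace (surveyor's) formula. First the cross-terms c_i = x_i·y_{i+1} − x_{i+1}·y_i:
  176, 132, 369, -341  ⇒  2A = 336, A = 168.
Then Σ (x_i + x_{i+1})·c_i = 12432, so x̄ = 12432 / (6·168) = 37/3.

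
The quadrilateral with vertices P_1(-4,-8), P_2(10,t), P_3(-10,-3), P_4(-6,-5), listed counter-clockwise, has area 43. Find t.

Write out the shoelace sum; only the two edges meeting at P_2 involve t:
2·Area = [((-4)·t − 10·(-8)) + (10·(-3) − (-10)·t)] + 60
       = 6·t + 110 = 86
⇒ t = -4.

-4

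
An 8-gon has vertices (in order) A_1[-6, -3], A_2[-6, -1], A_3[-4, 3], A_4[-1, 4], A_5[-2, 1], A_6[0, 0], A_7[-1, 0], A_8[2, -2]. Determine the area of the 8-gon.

Apply the shoelace formula: 2A = Σ (x_i·y_{i+1} − x_{i+1}·y_i), indices taken mod 8.
Σ = (-12) + (-22) + (-13) + (7) + (0) + (0) + (2) + (-18) = -56
Area = |Σ|/2 = 28.

28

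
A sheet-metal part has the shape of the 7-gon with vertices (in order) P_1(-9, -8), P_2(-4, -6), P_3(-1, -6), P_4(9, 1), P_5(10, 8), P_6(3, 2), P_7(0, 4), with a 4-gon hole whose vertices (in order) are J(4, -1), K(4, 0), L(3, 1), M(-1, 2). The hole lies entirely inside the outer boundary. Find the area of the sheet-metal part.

Outer boundary:
Cross-terms: 22, 18, 53, 62, -4, 12, 36  ⇒  Σ = 199
Area = |Σ|/2 = 99.5.
Hole:
Σ = (4) + (4) + (7) + (-7) = 8
Area = |Σ|/2 = 4.
Net area = 99.5 − 4 = 95.5.

95.5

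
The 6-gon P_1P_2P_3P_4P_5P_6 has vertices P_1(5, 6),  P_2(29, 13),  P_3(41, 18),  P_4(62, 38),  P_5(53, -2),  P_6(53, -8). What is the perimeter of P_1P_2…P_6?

|P_1P_2| = √((24)² + (7)²) = √625 = 25
|P_2P_3| = √((12)² + (5)²) = √169 = 13
|P_3P_4| = √((21)² + (20)²) = √841 = 29
|P_4P_5| = √((-9)² + (-40)²) = √1681 = 41
|P_5P_6| = √((0)² + (-6)²) = √36 = 6
|P_6P_1| = √((-48)² + (14)²) = √2500 = 50
Perimeter = 25 + 13 + 29 + 41 + 6 + 50 = 164.

164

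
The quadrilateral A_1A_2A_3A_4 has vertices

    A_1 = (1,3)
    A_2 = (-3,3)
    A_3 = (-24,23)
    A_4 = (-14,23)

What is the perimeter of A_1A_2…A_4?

|A_1A_2| = √((-4)² + (0)²) = √16 = 4
|A_2A_3| = √((-21)² + (20)²) = √841 = 29
|A_3A_4| = √((10)² + (0)²) = √100 = 10
|A_4A_1| = √((15)² + (-20)²) = √625 = 25
Perimeter = 4 + 29 + 10 + 25 = 68.

68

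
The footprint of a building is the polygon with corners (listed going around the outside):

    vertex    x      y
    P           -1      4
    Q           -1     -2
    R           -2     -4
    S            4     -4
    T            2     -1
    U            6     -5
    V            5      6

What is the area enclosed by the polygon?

Apply the surveyor's formula: 2A = Σ (x_i·y_{i+1} − x_{i+1}·y_i), indices taken mod 7.
Σ = (6) + (0) + (24) + (4) + (-4) + (61) + (26) = 117
Area = |Σ|/2 = 58.5.

58.5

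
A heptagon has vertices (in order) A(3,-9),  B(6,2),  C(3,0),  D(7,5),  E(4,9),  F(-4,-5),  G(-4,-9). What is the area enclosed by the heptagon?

Apply the shoelace (surveyor's) formula: 2A = Σ (x_i·y_{i+1} − x_{i+1}·y_i), indices taken mod 7.
Σ = (60) + (-6) + (15) + (43) + (16) + (16) + (63) = 207
Area = |Σ|/2 = 103.5.

103.5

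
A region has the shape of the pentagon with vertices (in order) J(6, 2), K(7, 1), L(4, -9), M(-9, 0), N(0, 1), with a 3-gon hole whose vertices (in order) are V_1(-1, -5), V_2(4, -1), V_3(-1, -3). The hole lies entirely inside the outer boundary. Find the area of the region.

80.5

Outer boundary:
Apply the shoelace formula: 2A = Σ (x_i·y_{i+1} − x_{i+1}·y_i), indices taken mod 5.
J→K: (6)(1) − (7)(2) = -8
K→L: (7)(-9) − (4)(1) = -67
L→M: (4)(0) − (-9)(-9) = -81
M→N: (-9)(1) − (0)(0) = -9
N→J: (0)(2) − (6)(1) = -6
Σ = -171
Area = |Σ|/2 = 85.5.
Hole:
Apply Gauss's area formula: 2A = Σ (x_i·y_{i+1} − x_{i+1}·y_i), indices taken mod 3.
Σ = (21) + (-13) + (2) = 10
Area = |Σ|/2 = 5.
Net area = 85.5 − 5 = 80.5.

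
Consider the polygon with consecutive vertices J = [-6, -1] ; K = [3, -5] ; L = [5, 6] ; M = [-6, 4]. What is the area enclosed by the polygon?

Σ = (33) + (43) + (56) + (30) = 162
Area = |Σ|/2 = 81.

81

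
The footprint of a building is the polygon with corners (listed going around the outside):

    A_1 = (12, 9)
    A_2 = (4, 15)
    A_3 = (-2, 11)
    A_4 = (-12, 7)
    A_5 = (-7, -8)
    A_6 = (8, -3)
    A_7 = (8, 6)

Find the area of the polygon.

319

Σ = (144) + (74) + (118) + (145) + (85) + (72) + (0) = 638
Area = |Σ|/2 = 319.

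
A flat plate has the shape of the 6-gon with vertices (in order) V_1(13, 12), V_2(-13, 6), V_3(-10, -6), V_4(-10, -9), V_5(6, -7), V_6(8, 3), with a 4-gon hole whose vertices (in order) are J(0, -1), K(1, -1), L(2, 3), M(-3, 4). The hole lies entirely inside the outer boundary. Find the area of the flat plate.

Outer boundary:
Apply Gauss's area formula: 2A = Σ (x_i·y_{i+1} − x_{i+1}·y_i), indices taken mod 6.
Cross-terms: 234, 138, 30, 124, 74, 57  ⇒  Σ = 657
Area = |Σ|/2 = 328.5.
Hole:
Σ = (1) + (5) + (17) + (3) = 26
Area = |Σ|/2 = 13.
Net area = 328.5 − 13 = 315.5.

315.5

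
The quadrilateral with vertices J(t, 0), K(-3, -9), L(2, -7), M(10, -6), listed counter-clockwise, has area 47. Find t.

1

The doubled signed area Σ (x_i y_{i+1} − x_{i+1} y_i) is linear in t.
With t=0 it equals 97; the coefficient of t is -3 (from the two edges through J).
So -3·t + 97 = 2·47 = 94 ⇒ t = 1.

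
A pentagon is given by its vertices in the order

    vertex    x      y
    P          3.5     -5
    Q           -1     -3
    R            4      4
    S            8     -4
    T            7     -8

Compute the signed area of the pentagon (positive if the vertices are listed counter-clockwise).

Cross-terms: -15.5, 8, -48, -36, -7  ⇒  Σ = -98.5
Signed area = Σ/2 = -49.25 (negative ⇒ clockwise traversal).

-49.25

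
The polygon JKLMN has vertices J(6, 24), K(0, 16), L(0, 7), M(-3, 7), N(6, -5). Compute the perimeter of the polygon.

66

|JK| = √((-6)² + (-8)²) = √100 = 10
|KL| = √((0)² + (-9)²) = √81 = 9
|LM| = √((-3)² + (0)²) = √9 = 3
|MN| = √((9)² + (-12)²) = √225 = 15
|NJ| = √((0)² + (29)²) = √841 = 29
Perimeter = 10 + 9 + 3 + 15 + 29 = 66.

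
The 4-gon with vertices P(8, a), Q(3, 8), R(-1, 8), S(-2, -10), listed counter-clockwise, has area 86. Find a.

6

The doubled signed area Σ (x_i y_{i+1} − x_{i+1} y_i) is linear in a.
With a=0 it equals 202; the coefficient of a is -5 (from the two edges through P).
So -5·a + 202 = 2·86 = 172 ⇒ a = 6.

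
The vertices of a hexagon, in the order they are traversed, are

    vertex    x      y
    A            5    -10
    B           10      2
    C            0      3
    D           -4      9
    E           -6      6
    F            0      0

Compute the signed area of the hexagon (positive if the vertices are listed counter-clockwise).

91

Apply the shoelace (surveyor's) formula: 2A = Σ (x_i·y_{i+1} − x_{i+1}·y_i), indices taken mod 6.
Cross-terms: 110, 30, 12, 30, 0, 0  ⇒  Σ = 182
Signed area = Σ/2 = 91 (positive ⇒ counter-clockwise traversal).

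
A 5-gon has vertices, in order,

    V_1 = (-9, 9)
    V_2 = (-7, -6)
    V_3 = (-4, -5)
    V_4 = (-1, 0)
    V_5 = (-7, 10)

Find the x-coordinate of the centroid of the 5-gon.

Apply the surveyor's formula. First the cross-terms c_i = x_i·y_{i+1} − x_{i+1}·y_i:
  117, 11, -5, -10, 27  ⇒  2A = 140, A = 70.
Then Σ (x_i + x_{i+1})·c_i = -2320, so x̄ = -2320 / (6·70) = -116/21.

-116/21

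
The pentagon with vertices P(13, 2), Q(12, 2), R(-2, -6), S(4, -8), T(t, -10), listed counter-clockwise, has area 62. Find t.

6

The doubled signed area Σ (x_i y_{i+1} − x_{i+1} y_i) is linear in t.
With t=0 it equals 64; the coefficient of t is 10 (from the two edges through T).
So 10·t + 64 = 2·62 = 124 ⇒ t = 6.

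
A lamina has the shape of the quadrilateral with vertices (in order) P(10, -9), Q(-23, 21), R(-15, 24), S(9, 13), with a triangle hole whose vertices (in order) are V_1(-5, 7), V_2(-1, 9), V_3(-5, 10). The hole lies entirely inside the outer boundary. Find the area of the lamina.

Outer boundary:
Σ = (3) + (-237) + (-411) + (-211) = -856
Area = |Σ|/2 = 428.
Hole:
Apply the surveyor's formula: 2A = Σ (x_i·y_{i+1} − x_{i+1}·y_i), indices taken mod 3.
V_1→V_2: (-5)(9) − (-1)(7) = -38
V_2→V_3: (-1)(10) − (-5)(9) = 35
V_3→V_1: (-5)(7) − (-5)(10) = 15
Σ = 12
Area = |Σ|/2 = 6.
Net area = 428 − 6 = 422.

422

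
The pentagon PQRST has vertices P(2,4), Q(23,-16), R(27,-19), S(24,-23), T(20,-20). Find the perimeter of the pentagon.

74

|PQ| = √((21)² + (-20)²) = √841 = 29
|QR| = √((4)² + (-3)²) = √25 = 5
|RS| = √((-3)² + (-4)²) = √25 = 5
|ST| = √((-4)² + (3)²) = √25 = 5
|TP| = √((-18)² + (24)²) = √900 = 30
Perimeter = 29 + 5 + 5 + 5 + 30 = 74.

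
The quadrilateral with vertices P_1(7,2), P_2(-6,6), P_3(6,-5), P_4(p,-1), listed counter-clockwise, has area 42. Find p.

5

The doubled signed area Σ (x_i y_{i+1} − x_{i+1} y_i) is linear in p.
With p=0 it equals 49; the coefficient of p is 7 (from the two edges through P_4).
So 7·p + 49 = 2·42 = 84 ⇒ p = 5.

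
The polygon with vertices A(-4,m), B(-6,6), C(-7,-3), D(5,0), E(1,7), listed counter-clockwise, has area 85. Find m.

8

The doubled signed area Σ (x_i y_{i+1} − x_{i+1} y_i) is linear in m.
With m=0 it equals 114; the coefficient of m is 7 (from the two edges through A).
So 7·m + 114 = 2·85 = 170 ⇒ m = 8.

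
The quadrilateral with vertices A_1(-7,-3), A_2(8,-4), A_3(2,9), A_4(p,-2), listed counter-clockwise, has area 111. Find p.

Write out the shoelace sum; only the two edges meeting at A_4 involve p:
2·Area = [(2·(-2) − p·9) + (p·(-3) − (-7)·(-2))] + 132
       = -12·p + 114 = 222
⇒ p = -9.

-9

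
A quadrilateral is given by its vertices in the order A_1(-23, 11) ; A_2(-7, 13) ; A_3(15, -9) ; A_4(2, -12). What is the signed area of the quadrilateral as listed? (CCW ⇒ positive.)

Σ = (-222) + (-132) + (-162) + (-254) = -770
Signed area = Σ/2 = -385 (negative ⇒ clockwise traversal).

-385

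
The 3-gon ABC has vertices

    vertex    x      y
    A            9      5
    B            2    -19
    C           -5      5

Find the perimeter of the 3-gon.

64

|AB| = √((-7)² + (-24)²) = √625 = 25
|BC| = √((-7)² + (24)²) = √625 = 25
|CA| = √((14)² + (0)²) = √196 = 14
Perimeter = 25 + 25 + 14 = 64.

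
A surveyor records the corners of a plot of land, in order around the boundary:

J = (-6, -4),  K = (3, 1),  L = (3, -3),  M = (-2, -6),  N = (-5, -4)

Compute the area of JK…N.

Σ = (6) + (-12) + (-24) + (-22) + (-4) = -56
Area = |Σ|/2 = 28.

28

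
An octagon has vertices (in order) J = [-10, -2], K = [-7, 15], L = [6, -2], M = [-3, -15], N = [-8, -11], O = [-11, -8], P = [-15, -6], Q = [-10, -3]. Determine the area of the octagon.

279.5

Apply the surveyor's formula: 2A = Σ (x_i·y_{i+1} − x_{i+1}·y_i), indices taken mod 8.
Σ = (-164) + (-76) + (-96) + (-87) + (-57) + (-54) + (-15) + (-10) = -559
Area = |Σ|/2 = 279.5.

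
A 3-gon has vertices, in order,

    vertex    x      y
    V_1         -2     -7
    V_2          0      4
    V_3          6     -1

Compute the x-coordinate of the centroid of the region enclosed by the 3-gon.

Apply the shoelace (surveyor's) formula. First the cross-terms c_i = x_i·y_{i+1} − x_{i+1}·y_i:
  -8, -24, -44  ⇒  2A = -76, A = -38.
Then Σ (x_i + x_{i+1})·c_i = -304, so x̄ = -304 / (6·(-38)) = 4/3.

4/3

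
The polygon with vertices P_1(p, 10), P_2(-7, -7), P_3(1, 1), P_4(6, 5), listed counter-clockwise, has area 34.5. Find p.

5

The doubled signed area Σ (x_i y_{i+1} − x_{i+1} y_i) is linear in p.
With p=0 it equals 129; the coefficient of p is -12 (from the two edges through P_1).
So -12·p + 129 = 2·34.5 = 69 ⇒ p = 5.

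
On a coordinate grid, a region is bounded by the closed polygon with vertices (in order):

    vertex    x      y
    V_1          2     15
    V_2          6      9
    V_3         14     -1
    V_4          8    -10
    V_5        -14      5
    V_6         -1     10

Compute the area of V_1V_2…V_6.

303

V_1→V_2: (2)(9) − (6)(15) = -72
V_2→V_3: (6)(-1) − (14)(9) = -132
V_3→V_4: (14)(-10) − (8)(-1) = -132
V_4→V_5: (8)(5) − (-14)(-10) = -100
V_5→V_6: (-14)(10) − (-1)(5) = -135
V_6→V_1: (-1)(15) − (2)(10) = -35
Σ = -606
Area = |Σ|/2 = 303.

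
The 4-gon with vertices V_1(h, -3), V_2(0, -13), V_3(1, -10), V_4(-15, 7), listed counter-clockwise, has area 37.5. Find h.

The doubled signed area Σ (x_i y_{i+1} − x_{i+1} y_i) is linear in h.
With h=0 it equals -85; the coefficient of h is -20 (from the two edges through V_1).
So -20·h + -85 = 2·37.5 = 75 ⇒ h = -8.

-8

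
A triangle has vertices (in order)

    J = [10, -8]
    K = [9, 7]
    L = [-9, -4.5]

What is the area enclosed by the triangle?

Apply Gauss's area formula: 2A = Σ (x_i·y_{i+1} − x_{i+1}·y_i), indices taken mod 3.
Σ = (142) + (22.5) + (117) = 281.5
Area = |Σ|/2 = 140.75.

140.75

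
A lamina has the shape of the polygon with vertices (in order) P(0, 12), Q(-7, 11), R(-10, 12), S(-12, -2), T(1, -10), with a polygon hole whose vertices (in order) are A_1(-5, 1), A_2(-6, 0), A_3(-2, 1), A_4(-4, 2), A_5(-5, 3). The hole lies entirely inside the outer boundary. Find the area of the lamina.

Outer boundary:
Σ = (84) + (26) + (164) + (122) + (12) = 408
Area = |Σ|/2 = 204.
Hole:
Apply the surveyor's formula: 2A = Σ (x_i·y_{i+1} − x_{i+1}·y_i), indices taken mod 5.
Σ = (6) + (-6) + (0) + (-2) + (10) = 8
Area = |Σ|/2 = 4.
Net area = 204 − 4 = 200.

200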